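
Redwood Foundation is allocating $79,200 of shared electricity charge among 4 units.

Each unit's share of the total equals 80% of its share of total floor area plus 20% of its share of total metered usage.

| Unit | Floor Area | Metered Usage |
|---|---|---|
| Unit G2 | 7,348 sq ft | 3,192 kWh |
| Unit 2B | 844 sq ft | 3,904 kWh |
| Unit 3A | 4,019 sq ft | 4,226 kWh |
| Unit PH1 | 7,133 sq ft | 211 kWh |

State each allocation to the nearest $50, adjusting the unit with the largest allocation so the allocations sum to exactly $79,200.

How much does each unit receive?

Unit G2: $28,450 | Unit 2B: $8,150 | Unit 3A: $18,950 | Unit PH1: $23,650

Totals — floor area 19,344, metered usage 11,533.
Combined weights (80% floor area + 20% metered usage): Unit G2 0.3592; Unit 2B 0.1026; Unit 3A 0.2395; Unit PH1 0.2987.
Unrounded shares: Unit G2 28,451.94; Unit 2B 8,126.42; Unit 3A 18,968.17; Unit PH1 23,653.47.
After rounding ($50): Unit G2 $28,450; Unit 2B $8,150; Unit 3A $18,950; Unit PH1 $23,650. Sum = $79,200.
Rounded total matches; no reconciliation needed.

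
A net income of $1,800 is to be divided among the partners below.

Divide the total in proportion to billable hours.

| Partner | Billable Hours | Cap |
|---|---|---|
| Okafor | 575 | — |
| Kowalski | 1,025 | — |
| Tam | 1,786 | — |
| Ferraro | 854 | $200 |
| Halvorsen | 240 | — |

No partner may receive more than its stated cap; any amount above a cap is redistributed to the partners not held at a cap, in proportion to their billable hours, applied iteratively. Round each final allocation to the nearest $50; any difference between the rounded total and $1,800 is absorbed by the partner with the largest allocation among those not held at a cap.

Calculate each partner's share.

Sum of billable hours: 4,480.
Proportional shares (ignoring caps): Okafor 231.03; Kowalski 411.83; Tam 717.59; Ferraro 343.12; Halvorsen 96.43.
Cap binds for Ferraro ($200); balance $1,600 reallocated over remaining billable hours 3,626.
Remaining shares: Okafor 253.72 → $250; Kowalski 452.29 → $450; Tam 788.09 → $800; Halvorsen 105.90 → $100.

Okafor: $250; Kowalski: $450; Tam: $800; Ferraro: $200; Halvorsen: $100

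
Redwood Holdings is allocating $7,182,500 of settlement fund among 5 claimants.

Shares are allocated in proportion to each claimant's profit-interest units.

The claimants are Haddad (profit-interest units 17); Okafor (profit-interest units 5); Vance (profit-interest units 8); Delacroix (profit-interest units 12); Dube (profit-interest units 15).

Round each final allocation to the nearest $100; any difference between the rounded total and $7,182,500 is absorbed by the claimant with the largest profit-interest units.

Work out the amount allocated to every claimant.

Haddad: $2,142,200; Okafor: $630,000; Vance: $1,008,100; Delacroix: $1,512,100; Dube: $1,890,100

Profit-interest units total: 17 + 5 + 8 + 12 + 15 = 57.
Unrounded shares: Haddad 2,142,149.12; Okafor 630,043.86; Vance 1,008,070.18; Delacroix 1,512,105.26; Dube 1,890,131.58.
Rounded to nearest $100: Haddad $2,142,100; Okafor $630,000; Vance $1,008,100; Delacroix $1,512,100; Dube $1,890,100. Sum = $7,182,400.
Difference $7,182,500 − $7,182,400 = +$100 applied to largest profit-interest units (Haddad): Haddad becomes $2,142,200.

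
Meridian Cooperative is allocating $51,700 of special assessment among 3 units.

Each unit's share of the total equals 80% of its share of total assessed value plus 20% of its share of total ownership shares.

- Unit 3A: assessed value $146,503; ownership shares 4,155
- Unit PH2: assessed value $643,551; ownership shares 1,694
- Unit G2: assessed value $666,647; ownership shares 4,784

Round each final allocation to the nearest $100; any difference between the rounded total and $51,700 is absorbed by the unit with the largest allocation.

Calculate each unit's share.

Totals — assessed value 1,456,701, ownership shares 10,633.
Blended shares (80% assessed value + 20% ownership shares): Unit 3A 0.1586; Unit PH2 0.3853; Unit G2 0.4561.
Raw shares: Unit 3A 8,200.15; Unit PH2 19,919.61; Unit G2 23,580.23.
Rounded to nearest $100: Unit 3A $8,200; Unit PH2 $19,900; Unit G2 $23,600. Sum = $51,700.
Sum already equals the total — no adjustment.

Unit 3A: $8,200 · Unit PH2: $19,900 · Unit G2: $23,600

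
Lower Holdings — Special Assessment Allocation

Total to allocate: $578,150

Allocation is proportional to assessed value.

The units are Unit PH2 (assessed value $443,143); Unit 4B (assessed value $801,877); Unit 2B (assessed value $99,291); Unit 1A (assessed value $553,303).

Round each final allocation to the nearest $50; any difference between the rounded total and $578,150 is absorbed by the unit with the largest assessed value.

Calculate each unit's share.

Unit PH2: $135,000; Unit 4B: $244,300; Unit 2B: $30,250; Unit 1A: $168,600

Combined assessed value = 443,143 + 801,877 + 99,291 + 553,303 = 1,897,614.
Proportional shares: Unit PH2 135,013.30; Unit 4B 244,309.53; Unit 2B 30,251.20; Unit 1A 168,575.97.
Rounded to nearest $50: Unit PH2 $135,000; Unit 4B $244,300; Unit 2B $30,250; Unit 1A $168,600. Sum = $578,150.
Rounded total matches; no reconciliation needed.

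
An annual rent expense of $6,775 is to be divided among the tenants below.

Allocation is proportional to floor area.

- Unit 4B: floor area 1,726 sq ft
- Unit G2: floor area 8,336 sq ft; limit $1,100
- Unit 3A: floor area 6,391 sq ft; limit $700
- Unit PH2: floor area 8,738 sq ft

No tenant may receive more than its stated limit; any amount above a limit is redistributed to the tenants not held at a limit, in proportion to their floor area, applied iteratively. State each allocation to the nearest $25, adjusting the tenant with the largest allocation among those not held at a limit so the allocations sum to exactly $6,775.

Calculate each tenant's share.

Sum of floor area: 25,191.
Proportional shares (ignoring caps): Unit 4B 464.20; Unit G2 2,241.93; Unit 3A 1,718.83; Unit PH2 2,350.04.
Held at cap: Unit G2 ($1,100), Unit 3A ($700); balance $4,975 reallocated over remaining floor area 10,464.
Redistributed shares: Unit 4B 820.61 → $825; Unit PH2 4,154.39 → $4,150.

Unit 4B: $825 | Unit G2: $1,100 | Unit 3A: $700 | Unit PH2: $4,150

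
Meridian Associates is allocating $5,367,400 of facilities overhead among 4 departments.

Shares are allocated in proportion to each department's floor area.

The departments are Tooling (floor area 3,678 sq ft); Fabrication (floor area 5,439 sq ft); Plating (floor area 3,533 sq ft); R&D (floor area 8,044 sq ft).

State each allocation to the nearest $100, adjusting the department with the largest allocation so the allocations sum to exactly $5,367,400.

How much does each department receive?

Tooling: $954,000 | Fabrication: $1,410,700 | Plating: $916,400 | R&D: $2,086,300

Total floor area = 20,694.
Proportional shares: Tooling 3,678/20,694 × $5,367,400 = 953,962.37; Fabrication 5,439/20,694 × $5,367,400 = 1,410,712.70; Plating 3,533/20,694 × $5,367,400 = 916,353.74; R&D 8,044/20,694 × $5,367,400 = 2,086,371.20.
At nearest $100: Tooling $954,000; Fabrication $1,410,700; Plating $916,400; R&D $2,086,400. Sum = $5,367,500.
Difference $5,367,400 − $5,367,500 = −$100 applied to largest allocation (R&D): R&D becomes $2,086,300.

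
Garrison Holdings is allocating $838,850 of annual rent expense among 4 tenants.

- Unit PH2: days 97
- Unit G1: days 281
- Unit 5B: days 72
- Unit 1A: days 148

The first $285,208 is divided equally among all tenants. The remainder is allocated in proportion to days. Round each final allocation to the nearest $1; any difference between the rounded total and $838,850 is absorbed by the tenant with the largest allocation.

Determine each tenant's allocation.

$285,208 shared equally gives $71,302 per tenant.
Remainder $553,642 by days (total 598): Unit PH2 89,804.81 → $89,805; Unit G1 260,156.19 → $260,156; Unit 5B 66,659.24 → $66,659; Unit 1A 137,021.77 → $137,022.
Totals: Unit PH2 $71,302 + $89,805 = $161,107; Unit G1 $71,302 + $260,156 = $331,458; Unit 5B $71,302 + $66,659 = $137,961; Unit 1A $71,302 + $137,022 = $208,324.

Unit PH2: $161,107 | Unit G1: $331,458 | Unit 5B: $137,961 | Unit 1A: $208,324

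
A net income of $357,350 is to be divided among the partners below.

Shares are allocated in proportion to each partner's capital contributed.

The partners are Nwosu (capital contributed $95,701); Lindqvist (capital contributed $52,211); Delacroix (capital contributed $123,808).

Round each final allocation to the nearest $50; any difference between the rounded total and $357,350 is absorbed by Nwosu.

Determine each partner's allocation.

Nwosu: $125,900; Lindqvist: $68,650; Delacroix: $162,800

Sum of capital contributed: 271,720.
Pro-rata amounts: Nwosu 95,701/271,720 × $357,350 = 125,860.27; Lindqvist 52,211/271,720 × $357,350 = 68,664.81; Delacroix 123,808/271,720 × $357,350 = 162,824.93.
Rounded to nearest $50: Nwosu $125,850; Lindqvist $68,650; Delacroix $162,800. Sum = $357,300.
Difference $357,350 − $357,300 = +$50 applied to Nwosu: Nwosu becomes $125,900.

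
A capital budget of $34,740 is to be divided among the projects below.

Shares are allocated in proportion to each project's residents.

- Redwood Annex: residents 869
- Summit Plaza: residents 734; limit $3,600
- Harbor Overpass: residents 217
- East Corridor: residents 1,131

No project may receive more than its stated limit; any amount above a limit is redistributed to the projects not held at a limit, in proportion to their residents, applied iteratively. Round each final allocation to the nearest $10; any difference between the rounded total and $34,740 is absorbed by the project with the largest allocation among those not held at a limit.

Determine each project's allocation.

Combined residents = 2,951.
Pro-rata shares before constraints: Redwood Annex 10,230.11; Summit Plaza 8,640.85; Harbor Overpass 2,554.58; East Corridor 13,314.45.
Cap binds for Summit Plaza ($3,600); balance $31,140 reallocated over remaining residents 2,217.
Remaining shares: Redwood Annex 12,205.98 → $12,210; Harbor Overpass 3,047.98 → $3,050; East Corridor 15,886.04 → $15,890.
Rounding difference −$10 applied to East Corridor → $15,880.

Redwood Annex: $12,210 | Summit Plaza: $3,600 | Harbor Overpass: $3,050 | East Corridor: $15,880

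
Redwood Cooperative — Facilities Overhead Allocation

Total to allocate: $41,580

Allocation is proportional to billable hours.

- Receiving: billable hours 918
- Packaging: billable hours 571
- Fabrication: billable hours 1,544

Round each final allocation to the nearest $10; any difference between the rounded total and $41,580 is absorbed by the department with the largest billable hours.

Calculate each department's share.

Receiving: $12,590 · Packaging: $7,830 · Fabrication: $21,160

Billable hours total: 3,033.
Proportional shares: Receiving 918/3,033 × $41,580 = 12,585.04; Packaging 571/3,033 × $41,580 = 7,827.95; Fabrication 1,544/3,033 × $41,580 = 21,167.00.
Rounded to nearest $10: Receiving $12,590; Packaging $7,830; Fabrication $21,170. Sum = $41,590.
Difference $41,580 − $41,590 = −$10 applied to largest billable hours (Fabrication): Fabrication becomes $21,160.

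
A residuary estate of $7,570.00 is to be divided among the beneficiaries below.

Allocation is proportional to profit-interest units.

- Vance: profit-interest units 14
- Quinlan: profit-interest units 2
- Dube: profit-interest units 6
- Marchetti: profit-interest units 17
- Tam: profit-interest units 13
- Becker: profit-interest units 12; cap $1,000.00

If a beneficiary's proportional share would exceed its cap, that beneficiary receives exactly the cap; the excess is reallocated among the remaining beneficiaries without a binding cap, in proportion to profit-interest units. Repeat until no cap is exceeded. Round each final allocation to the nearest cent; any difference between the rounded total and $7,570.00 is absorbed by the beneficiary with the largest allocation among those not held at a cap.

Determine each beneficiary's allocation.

Vance: $1,768.85; Quinlan: $252.69; Dube: $758.08; Marchetti: $2,147.88; Tam: $1,642.50; Becker: $1,000.00

Total profit-interest units = 64.
Proportional shares (ignoring caps): Vance 1,655.9375; Quinlan 236.5625; Dube 709.6875; Marchetti 2,010.7812; Tam 1,537.6562; Becker 1,419.3750.
Cap binds for Becker ($1,000.00); residual $6,570.00 reallocated over remaining profit-interest units 52.
Redistributed shares: Vance 1,768.8462 → $1,768.85; Quinlan 252.6923 → $252.69; Dube 758.0769 → $758.08; Marchetti 2,147.8846 → $2,147.88; Tam 1,642.5000 → $1,642.50.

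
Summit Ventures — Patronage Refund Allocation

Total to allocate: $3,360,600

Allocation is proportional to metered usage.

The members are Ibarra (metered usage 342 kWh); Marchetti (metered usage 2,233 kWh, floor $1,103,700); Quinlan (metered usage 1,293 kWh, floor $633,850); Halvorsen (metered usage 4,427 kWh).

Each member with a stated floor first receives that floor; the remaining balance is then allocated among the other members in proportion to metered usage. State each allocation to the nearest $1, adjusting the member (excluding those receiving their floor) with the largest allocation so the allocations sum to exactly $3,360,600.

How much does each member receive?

Ibarra: $116,394 · Marchetti: $1,103,700 · Quinlan: $633,850 · Halvorsen: $1,506,656

Minimums first: Marchetti $1,103,700; Quinlan $633,850. Balance $1,623,050.
Balance split over remaining metered usage 4,769: Ibarra 116,394.02 → $116,394; Halvorsen 1,506,655.98 → $1,506,656.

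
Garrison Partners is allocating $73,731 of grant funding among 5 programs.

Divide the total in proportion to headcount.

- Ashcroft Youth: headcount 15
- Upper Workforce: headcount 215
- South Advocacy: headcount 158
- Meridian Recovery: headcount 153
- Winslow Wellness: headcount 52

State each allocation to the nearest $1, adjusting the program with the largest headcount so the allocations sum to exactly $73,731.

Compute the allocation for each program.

Total headcount = 593.
Pro-rata amounts: Ashcroft Youth 15/593 × $73,731 = 1,865.03; Upper Workforce 215/593 × $73,731 = 26,732.15; South Advocacy 158/593 × $73,731 = 19,645.02; Meridian Recovery 153/593 × $73,731 = 19,023.34; Winslow Wellness 52/593 × $73,731 = 6,465.45.
At nearest $1: Ashcroft Youth $1,865; Upper Workforce $26,732; South Advocacy $19,645; Meridian Recovery $19,023; Winslow Wellness $6,465. Sum = $73,730.
Difference $73,731 − $73,730 = +$1 applied to largest headcount (Upper Workforce): Upper Workforce becomes $26,733.

Ashcroft Youth: $1,865 | Upper Workforce: $26,733 | South Advocacy: $19,645 | Meridian Recovery: $19,023 | Winslow Wellness: $6,465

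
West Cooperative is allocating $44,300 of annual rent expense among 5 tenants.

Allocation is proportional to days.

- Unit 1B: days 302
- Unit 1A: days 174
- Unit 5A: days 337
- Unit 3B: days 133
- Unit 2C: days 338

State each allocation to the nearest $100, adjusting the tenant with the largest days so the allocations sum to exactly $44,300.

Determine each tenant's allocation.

Days total: 302 + 174 + 337 + 133 + 338 = 1,284.
Proportional shares: Unit 1B 10,419.47; Unit 1A 6,003.27; Unit 5A 11,627.02; Unit 3B 4,588.71; Unit 2C 11,661.53.
After rounding ($100): Unit 1B $10,400; Unit 1A $6,000; Unit 5A $11,600; Unit 3B $4,600; Unit 2C $11,700. Sum = $44,300.
No rounding difference to absorb.

Unit 1B: $10,400 · Unit 1A: $6,000 · Unit 5A: $11,600 · Unit 3B: $4,600 · Unit 2C: $11,700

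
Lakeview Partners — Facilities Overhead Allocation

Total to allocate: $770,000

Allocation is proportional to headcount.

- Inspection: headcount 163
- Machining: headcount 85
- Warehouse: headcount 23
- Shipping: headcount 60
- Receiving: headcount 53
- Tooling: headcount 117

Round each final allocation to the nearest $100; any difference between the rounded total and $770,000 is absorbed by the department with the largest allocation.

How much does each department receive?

Headcount total: 501.
Raw shares: Inspection 163/501 × $770,000 = 250,518.96; Machining 85/501 × $770,000 = 130,638.72; Warehouse 23/501 × $770,000 = 35,349.30; Shipping 60/501 × $770,000 = 92,215.57; Receiving 53/501 × $770,000 = 81,457.09; Tooling 117/501 × $770,000 = 179,820.36.
Rounded to nearest $100: Inspection $250,500; Machining $130,600; Warehouse $35,300; Shipping $92,200; Receiving $81,500; Tooling $179,800. Sum = $769,900.
Difference $770,000 − $769,900 = +$100 applied to largest allocation (Inspection): Inspection becomes $250,600.

Inspection: $250,600; Machining: $130,600; Warehouse: $35,300; Shipping: $92,200; Receiving: $81,500; Tooling: $179,800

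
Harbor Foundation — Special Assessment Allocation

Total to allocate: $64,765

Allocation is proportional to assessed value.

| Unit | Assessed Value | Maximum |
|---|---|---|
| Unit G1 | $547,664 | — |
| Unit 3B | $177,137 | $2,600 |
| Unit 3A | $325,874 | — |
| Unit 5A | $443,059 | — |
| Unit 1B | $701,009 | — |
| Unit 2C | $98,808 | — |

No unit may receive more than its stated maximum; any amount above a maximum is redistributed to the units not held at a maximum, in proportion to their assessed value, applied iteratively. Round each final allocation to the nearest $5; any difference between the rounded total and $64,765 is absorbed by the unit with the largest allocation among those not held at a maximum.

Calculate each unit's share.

Sum of assessed value: 2,293,551.
Proportional shares (ignoring caps): Unit G1 15,464.87; Unit 3B 5,001.97; Unit 3A 9,201.99; Unit 5A 12,511.04; Unit 1B 19,795.00; Unit 2C 2,790.13.
Capped: Unit 3B ($2,600); remaining pool $62,165 reallocated over remaining assessed value 2,116,414.
Redistributed shares: Unit G1 16,086.42 → $16,085; Unit 3A 9,571.83 → $9,570; Unit 5A 13,013.88 → $13,015; Unit 1B 20,590.60 → $20,590; Unit 2C 2,902.27 → $2,900.
Rounding difference +$5 applied to Unit 1B → $20,595.

Unit G1: $16,085; Unit 3B: $2,600; Unit 3A: $9,570; Unit 5A: $13,015; Unit 1B: $20,595; Unit 2C: $2,900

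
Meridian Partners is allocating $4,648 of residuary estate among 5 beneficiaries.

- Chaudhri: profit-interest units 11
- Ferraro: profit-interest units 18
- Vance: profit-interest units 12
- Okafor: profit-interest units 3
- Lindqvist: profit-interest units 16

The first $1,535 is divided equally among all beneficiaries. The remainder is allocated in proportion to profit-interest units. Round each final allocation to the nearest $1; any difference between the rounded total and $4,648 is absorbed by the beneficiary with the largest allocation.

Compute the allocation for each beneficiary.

Equal tier: $1,535 ÷ 5 = $307 apiece.
Remainder $3,113 by profit-interest units (total 60): Chaudhri 570.72 → $571; Ferraro 933.90 → $934; Vance 622.60 → $623; Okafor 155.65 → $156; Lindqvist 830.13 → $830.
Rounding difference −$1 on remainder applied to Ferraro.
Totals: Chaudhri $307 + $571 = $878; Ferraro $307 + $933 = $1,240; Vance $307 + $623 = $930; Okafor $307 + $156 = $463; Lindqvist $307 + $830 = $1,137.

Chaudhri: $878 · Ferraro: $1,240 · Vance: $930 · Okafor: $463 · Lindqvist: $1,137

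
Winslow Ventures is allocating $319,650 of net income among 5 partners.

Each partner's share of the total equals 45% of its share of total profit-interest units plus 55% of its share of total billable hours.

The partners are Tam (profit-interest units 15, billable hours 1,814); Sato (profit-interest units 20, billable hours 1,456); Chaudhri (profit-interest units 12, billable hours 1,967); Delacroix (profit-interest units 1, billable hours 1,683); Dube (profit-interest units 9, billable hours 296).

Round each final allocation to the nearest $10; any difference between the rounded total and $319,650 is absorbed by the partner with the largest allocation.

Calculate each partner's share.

Totals — profit-interest units 57, billable hours 7,216.
Composite weights (45% profit-interest units + 55% billable hours): Tam 0.2567; Sato 0.2689; Chaudhri 0.2447; Delacroix 0.1362; Dube 0.0936.
Raw shares: Tam 82,048.80; Sato 85,944.41; Chaudhri 78,205.77; Delacroix 43,527.44; Dube 29,923.59.
After rounding ($10): Tam $82,050; Sato $85,940; Chaudhri $78,210; Delacroix $43,530; Dube $29,920. Sum = $319,650.
Sum already equals the total — no adjustment.

Tam: $82,050 | Sato: $85,940 | Chaudhri: $78,210 | Delacroix: $43,530 | Dube: $29,920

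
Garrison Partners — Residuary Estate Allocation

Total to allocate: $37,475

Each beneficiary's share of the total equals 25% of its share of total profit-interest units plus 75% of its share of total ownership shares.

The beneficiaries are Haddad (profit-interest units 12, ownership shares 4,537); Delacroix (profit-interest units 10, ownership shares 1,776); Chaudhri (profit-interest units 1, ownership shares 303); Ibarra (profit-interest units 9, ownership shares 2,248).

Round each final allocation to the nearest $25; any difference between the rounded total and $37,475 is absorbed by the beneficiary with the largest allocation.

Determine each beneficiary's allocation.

Profit-interest units total 32; ownership shares total 8,864.
Blended shares (25% profit-interest units + 75% ownership shares): Haddad 0.4776; Delacroix 0.2284; Chaudhri 0.0334; Ibarra 0.2605.
Pro-rata amounts: Haddad 17,899.34; Delacroix 8,559.13; Chaudhri 1,253.54; Ibarra 9,762.99.
At nearest $25: Haddad $17,900; Delacroix $8,550; Chaudhri $1,250; Ibarra $9,775. Sum = $37,475.
No rounding difference to absorb.

Haddad: $17,900 · Delacroix: $8,550 · Chaudhri: $1,250 · Ibarra: $9,775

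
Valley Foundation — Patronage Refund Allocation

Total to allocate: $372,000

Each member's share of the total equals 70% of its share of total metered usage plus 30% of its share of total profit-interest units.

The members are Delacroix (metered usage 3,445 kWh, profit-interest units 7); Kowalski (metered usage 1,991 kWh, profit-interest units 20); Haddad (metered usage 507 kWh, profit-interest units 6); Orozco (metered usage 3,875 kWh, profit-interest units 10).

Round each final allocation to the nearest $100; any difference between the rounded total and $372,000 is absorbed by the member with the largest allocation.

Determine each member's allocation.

Delacroix: $109,500; Kowalski: $104,700; Haddad: $29,000; Orozco: $128,800

Totals — metered usage 9,818, profit-interest units 43.
Composite weights (70% metered usage + 30% profit-interest units): Delacroix 0.2945; Kowalski 0.2815; Haddad 0.0780; Orozco 0.3460.
Proportional shares: Delacroix 109,538.19; Kowalski 104,713.70; Haddad 29,019.11; Orozco 128,729.00.
Rounded to nearest $100: Delacroix $109,500; Kowalski $104,700; Haddad $29,000; Orozco $128,700. Sum = $371,900.
Difference $372,000 − $371,900 = +$100 applied to largest allocation (Orozco): Orozco becomes $128,800.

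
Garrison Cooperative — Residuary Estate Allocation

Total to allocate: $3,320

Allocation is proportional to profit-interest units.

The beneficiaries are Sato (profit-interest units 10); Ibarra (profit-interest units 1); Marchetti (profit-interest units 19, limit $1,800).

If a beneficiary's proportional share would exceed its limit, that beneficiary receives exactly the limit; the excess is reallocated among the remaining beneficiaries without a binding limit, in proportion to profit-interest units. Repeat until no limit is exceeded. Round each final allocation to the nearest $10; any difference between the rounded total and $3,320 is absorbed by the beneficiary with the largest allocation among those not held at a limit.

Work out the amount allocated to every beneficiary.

Sato: $1,380 | Ibarra: $140 | Marchetti: $1,800

Profit-interest units total: 30.
Unconstrained shares: Sato 1,106.67; Ibarra 110.67; Marchetti 2,102.67.
Capped: Marchetti ($1,800); balance $1,520 reallocated over remaining profit-interest units 11.
Shares after redistribution: Sato 1,381.82 → $1,380; Ibarra 138.18 → $140.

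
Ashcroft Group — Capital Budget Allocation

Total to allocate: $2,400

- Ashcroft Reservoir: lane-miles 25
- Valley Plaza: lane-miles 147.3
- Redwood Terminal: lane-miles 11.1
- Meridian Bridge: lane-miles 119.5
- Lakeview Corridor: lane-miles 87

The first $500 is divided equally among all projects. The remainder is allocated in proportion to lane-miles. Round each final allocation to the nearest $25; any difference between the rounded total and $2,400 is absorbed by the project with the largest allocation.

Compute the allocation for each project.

Equal tier: $500 ÷ 5 = $100 apiece.
Remainder $1,900 by lane-miles (total 389.9): Ashcroft Reservoir 121.83 → $125; Valley Plaza 717.80 → $725; Redwood Terminal 54.09 → $50; Meridian Bridge 582.33 → $575; Lakeview Corridor 423.95 → $425.
Totals: Ashcroft Reservoir $100 + $125 = $225; Valley Plaza $100 + $725 = $825; Redwood Terminal $100 + $50 = $150; Meridian Bridge $100 + $575 = $675; Lakeview Corridor $100 + $425 = $525.

Ashcroft Reservoir: $225; Valley Plaza: $825; Redwood Terminal: $150; Meridian Bridge: $675; Lakeview Corridor: $525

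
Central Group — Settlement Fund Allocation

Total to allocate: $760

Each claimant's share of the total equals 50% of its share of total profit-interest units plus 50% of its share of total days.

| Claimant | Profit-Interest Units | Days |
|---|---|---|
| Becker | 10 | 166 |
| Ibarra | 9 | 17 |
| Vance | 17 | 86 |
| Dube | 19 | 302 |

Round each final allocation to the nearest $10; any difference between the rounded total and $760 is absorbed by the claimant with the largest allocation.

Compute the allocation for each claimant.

Becker: $180; Ibarra: $70; Vance: $170; Dube: $340

Totals — profit-interest units 55, days 571.
Blended shares (50% profit-interest units + 50% days): Becker 0.2363; Ibarra 0.0967; Vance 0.2299; Dube 0.4372.
Pro-rata amounts: Becker 179.56; Ibarra 73.50; Vance 174.69; Dube 332.25.
At nearest $10: Becker $180; Ibarra $70; Vance $170; Dube $330. Sum = $750.
Difference $760 − $750 = +$10 applied to largest allocation (Dube): Dube becomes $340.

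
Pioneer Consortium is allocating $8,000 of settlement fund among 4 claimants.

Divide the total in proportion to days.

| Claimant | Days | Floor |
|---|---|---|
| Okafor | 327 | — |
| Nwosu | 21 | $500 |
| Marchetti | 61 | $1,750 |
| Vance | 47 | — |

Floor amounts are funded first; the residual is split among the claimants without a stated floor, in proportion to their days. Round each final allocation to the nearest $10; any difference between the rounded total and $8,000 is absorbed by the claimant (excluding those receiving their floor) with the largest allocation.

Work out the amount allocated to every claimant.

Minimums first: Nwosu $500; Marchetti $1,750. Residual $5,750.
Residual split over remaining days 374: Okafor 5,027.41 → $5,030; Vance 722.59 → $720.

Okafor: $5,030; Nwosu: $500; Marchetti: $1,750; Vance: $720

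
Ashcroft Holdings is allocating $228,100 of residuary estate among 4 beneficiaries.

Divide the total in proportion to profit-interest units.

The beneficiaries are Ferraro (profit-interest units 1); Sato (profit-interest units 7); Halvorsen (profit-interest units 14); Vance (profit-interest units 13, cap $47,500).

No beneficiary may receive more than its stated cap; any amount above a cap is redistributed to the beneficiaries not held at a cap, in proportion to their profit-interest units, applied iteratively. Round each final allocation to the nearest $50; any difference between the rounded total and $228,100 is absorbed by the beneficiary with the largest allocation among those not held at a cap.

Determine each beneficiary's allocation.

Profit-interest units total: 35.
Unconstrained shares: Ferraro 6,517.14; Sato 45,620.00; Halvorsen 91,240.00; Vance 84,722.86.
Cap binds for Vance ($47,500); residual $180,600 reallocated over remaining profit-interest units 22.
Redistributed shares: Ferraro 8,209.09 → $8,200; Sato 57,463.64 → $57,450; Halvorsen 114,927.27 → $114,950.

Ferraro: $8,200 · Sato: $57,450 · Halvorsen: $114,950 · Vance: $47,500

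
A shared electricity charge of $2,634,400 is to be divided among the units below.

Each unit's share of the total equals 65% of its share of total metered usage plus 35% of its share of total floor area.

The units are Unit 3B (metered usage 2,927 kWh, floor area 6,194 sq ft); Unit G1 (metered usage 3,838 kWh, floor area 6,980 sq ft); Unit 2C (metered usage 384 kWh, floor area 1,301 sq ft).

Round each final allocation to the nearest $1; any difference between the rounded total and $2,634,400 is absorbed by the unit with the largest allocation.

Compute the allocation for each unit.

Unit 3B: $1,095,638; Unit G1: $1,363,912; Unit 2C: $174,850

Metered usage total 7,149; floor area total 14,475.
Composite weights (65% metered usage + 35% floor area): Unit 3B 0.4159; Unit G1 0.5177; Unit 2C 0.0664.
Pro-rata amounts: Unit 3B 1,095,638.26; Unit G1 1,363,912.24; Unit 2C 174,849.5002.
Rounded to nearest $1: Unit 3B $1,095,638; Unit G1 $1,363,912; Unit 2C $174,850. Sum = $2,634,400.
Rounded total matches; no reconciliation needed.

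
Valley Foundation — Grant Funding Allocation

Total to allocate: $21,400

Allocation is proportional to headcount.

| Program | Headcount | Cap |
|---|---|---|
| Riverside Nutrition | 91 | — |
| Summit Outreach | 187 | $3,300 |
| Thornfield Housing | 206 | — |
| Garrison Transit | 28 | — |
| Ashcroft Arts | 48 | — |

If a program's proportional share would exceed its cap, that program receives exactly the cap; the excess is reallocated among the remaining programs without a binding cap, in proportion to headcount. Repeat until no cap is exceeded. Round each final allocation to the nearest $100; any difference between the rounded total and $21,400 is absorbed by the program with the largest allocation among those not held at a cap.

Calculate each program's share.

Riverside Nutrition: $4,400; Summit Outreach: $3,300; Thornfield Housing: $10,000; Garrison Transit: $1,400; Ashcroft Arts: $2,300

Combined headcount = 560.
Pro-rata shares before constraints: Riverside Nutrition 3,477.50; Summit Outreach 7,146.07; Thornfield Housing 7,872.14; Garrison Transit 1,070.00; Ashcroft Arts 1,834.29.
Cap binds for Summit Outreach ($3,300); residual $18,100 reallocated over remaining headcount 373.
Shares after redistribution: Riverside Nutrition 4,415.82 → $4,400; Thornfield Housing 9,996.25 → $10,000; Garrison Transit 1,358.71 → $1,400; Ashcroft Arts 2,329.22 → $2,300.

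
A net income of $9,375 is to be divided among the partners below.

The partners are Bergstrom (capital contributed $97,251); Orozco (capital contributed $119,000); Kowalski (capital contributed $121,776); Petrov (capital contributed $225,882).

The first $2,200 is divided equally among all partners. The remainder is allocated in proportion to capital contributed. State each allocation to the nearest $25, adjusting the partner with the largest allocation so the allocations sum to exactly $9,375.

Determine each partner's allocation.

$2,200 shared equally gives $550 per partner.
Remainder $7,175 by capital contributed (total 563,909): Bergstrom 1,237.39 → $1,225; Orozco 1,514.12 → $1,525; Kowalski 1,549.44 → $1,550; Petrov 2,874.05 → $2,875.
Totals: Bergstrom $550 + $1,225 = $1,775; Orozco $550 + $1,525 = $2,075; Kowalski $550 + $1,550 = $2,100; Petrov $550 + $2,875 = $3,425.

Bergstrom: $1,775 | Orozco: $2,075 | Kowalski: $2,100 | Petrov: $3,425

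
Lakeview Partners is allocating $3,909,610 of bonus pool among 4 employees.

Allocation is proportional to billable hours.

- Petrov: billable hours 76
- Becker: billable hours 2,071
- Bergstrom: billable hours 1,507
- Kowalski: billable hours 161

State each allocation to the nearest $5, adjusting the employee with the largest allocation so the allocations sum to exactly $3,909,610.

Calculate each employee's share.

Total billable hours = 3,815.
Proportional shares: Petrov 76/3,815 × $3,909,610 = 77,884.76; Becker 2,071/3,815 × $3,909,610 = 2,122,359.71; Bergstrom 1,507/3,815 × $3,909,610 = 1,544,372.81; Kowalski 161/3,815 × $3,909,610 = 164,992.72.
At nearest $5: Petrov $77,885; Becker $2,122,360; Bergstrom $1,544,375; Kowalski $164,995. Sum = $3,909,615.
Difference $3,909,610 − $3,909,615 = −$5 applied to largest allocation (Becker): Becker becomes $2,122,355.

Petrov: $77,885; Becker: $2,122,355; Bergstrom: $1,544,375; Kowalski: $164,995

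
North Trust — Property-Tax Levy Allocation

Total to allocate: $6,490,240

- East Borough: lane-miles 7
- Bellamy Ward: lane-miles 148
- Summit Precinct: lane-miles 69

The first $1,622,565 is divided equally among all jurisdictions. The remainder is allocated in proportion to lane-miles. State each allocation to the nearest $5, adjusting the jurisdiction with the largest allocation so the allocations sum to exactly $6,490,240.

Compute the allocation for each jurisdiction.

Equal tier: $1,622,565 ÷ 3 = $540,855 apiece.
Remainder $4,867,675 by lane-miles (total 224): East Borough 152,114.84 → $152,115; Bellamy Ward 3,216,142.41 → $3,216,140; Summit Precinct 1,499,417.75 → $1,499,420.
Totals: East Borough $540,855 + $152,115 = $692,970; Bellamy Ward $540,855 + $3,216,140 = $3,756,995; Summit Precinct $540,855 + $1,499,420 = $2,040,275.

East Borough: $692,970; Bellamy Ward: $3,756,995; Summit Precinct: $2,040,275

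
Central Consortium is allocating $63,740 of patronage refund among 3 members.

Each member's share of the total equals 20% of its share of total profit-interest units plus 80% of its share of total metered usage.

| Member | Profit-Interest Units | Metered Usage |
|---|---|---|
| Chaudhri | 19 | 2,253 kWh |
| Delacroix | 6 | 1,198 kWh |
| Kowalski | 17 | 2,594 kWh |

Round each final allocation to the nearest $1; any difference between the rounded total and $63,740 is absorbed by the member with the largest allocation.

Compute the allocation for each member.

Profit-interest units total 42; metered usage total 6,045.
Blended shares (20% profit-interest units + 80% metered usage): Chaudhri 0.3886; Delacroix 0.1871; Kowalski 0.4242.
Raw shares: Chaudhri 24,771.91; Delacroix 11,926.75; Kowalski 27,041.34.
At nearest $1: Chaudhri $24,772; Delacroix $11,927; Kowalski $27,041. Sum = $63,740.
Sum already equals the total — no adjustment.

Chaudhri: $24,772 | Delacroix: $11,927 | Kowalski: $27,041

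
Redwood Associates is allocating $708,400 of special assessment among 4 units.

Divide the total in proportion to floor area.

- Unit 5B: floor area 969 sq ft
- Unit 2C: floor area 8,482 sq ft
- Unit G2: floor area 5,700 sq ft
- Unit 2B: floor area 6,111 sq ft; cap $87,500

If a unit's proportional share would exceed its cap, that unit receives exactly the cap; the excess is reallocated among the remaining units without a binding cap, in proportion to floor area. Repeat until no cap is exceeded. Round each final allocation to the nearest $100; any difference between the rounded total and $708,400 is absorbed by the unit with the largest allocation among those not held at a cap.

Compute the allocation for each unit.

Unit 5B: $39,700 · Unit 2C: $347,600 · Unit G2: $233,600 · Unit 2B: $87,500

Floor area total: 21,262.
Pro-rata shares before constraints: Unit 5B 32,284.81; Unit 2C 282,600.36; Unit G2 189,910.64; Unit 2B 203,604.20.
Cap binds for Unit 2B ($87,500); balance $620,900 reallocated over remaining floor area 15,151.
Remaining shares: Unit 5B 39,710.39 → $39,700; Unit 2C 347,599.09 → $347,600; Unit G2 233,590.52 → $233,600.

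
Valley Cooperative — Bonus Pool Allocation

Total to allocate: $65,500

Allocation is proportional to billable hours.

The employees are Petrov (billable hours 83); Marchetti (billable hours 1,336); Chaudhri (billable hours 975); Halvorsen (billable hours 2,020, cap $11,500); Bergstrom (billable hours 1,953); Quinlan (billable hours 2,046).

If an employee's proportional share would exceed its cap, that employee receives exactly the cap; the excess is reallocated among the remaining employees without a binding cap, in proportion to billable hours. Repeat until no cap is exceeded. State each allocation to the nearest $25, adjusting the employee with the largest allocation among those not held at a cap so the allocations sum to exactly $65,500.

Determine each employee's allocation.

Petrov: $700 · Marchetti: $11,275 · Chaudhri: $8,225 · Halvorsen: $11,500 · Bergstrom: $16,500 · Quinlan: $17,300

Combined billable hours = 8,413.
Proportional shares (ignoring caps): Petrov 646.20; Marchetti 10,401.52; Chaudhri 7,590.93; Halvorsen 15,726.85; Bergstrom 15,205.22; Quinlan 15,929.28.
Capped: Halvorsen ($11,500); remaining pool $54,000 reallocated over remaining billable hours 6,393.
Remaining shares: Petrov 701.08 → $700; Marchetti 11,284.84 → $11,275; Chaudhri 8,235.57 → $8,225; Bergstrom 16,496.48 → $16,500; Quinlan 17,282.03 → $17,275.
Rounding difference +$25 applied to Quinlan → $17,300.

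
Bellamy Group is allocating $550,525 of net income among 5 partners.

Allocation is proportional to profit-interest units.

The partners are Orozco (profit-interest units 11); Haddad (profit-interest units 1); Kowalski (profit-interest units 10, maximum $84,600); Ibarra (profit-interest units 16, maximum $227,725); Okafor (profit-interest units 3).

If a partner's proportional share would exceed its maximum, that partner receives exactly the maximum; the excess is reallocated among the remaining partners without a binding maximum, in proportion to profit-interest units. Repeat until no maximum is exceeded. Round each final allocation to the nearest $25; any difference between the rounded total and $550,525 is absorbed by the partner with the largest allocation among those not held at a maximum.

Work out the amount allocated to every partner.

Sum of profit-interest units: 41.
Proportional shares (ignoring caps): Orozco 147,701.83; Haddad 13,427.44; Kowalski 134,274.39; Ibarra 214,839.02; Okafor 40,282.32.
Held at cap: Kowalski ($84,600); remaining pool $465,925 reallocated over remaining profit-interest units 31.
Held at cap: Ibarra ($227,725); remaining pool $238,200 reallocated over remaining profit-interest units 15.
Shares after redistribution: Orozco 174,680.00 → $174,675; Haddad 15,880.00 → $15,875; Okafor 47,640.00 → $47,650.

Orozco: $174,675 · Haddad: $15,875 · Kowalski: $84,600 · Ibarra: $227,725 · Okafor: $47,650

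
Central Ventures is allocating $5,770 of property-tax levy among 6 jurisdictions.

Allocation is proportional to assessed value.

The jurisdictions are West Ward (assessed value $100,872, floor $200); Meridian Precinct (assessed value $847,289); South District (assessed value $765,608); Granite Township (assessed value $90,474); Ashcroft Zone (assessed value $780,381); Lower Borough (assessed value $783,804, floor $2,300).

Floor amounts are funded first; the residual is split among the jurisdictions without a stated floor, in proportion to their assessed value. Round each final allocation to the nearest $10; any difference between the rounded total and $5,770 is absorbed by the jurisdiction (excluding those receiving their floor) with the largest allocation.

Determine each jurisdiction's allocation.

West Ward: $200 | Meridian Precinct: $1,110 | South District: $1,010 | Granite Township: $120 | Ashcroft Zone: $1,030 | Lower Borough: $2,300

Guaranteed amounts: West Ward $200; Lower Borough $2,300. Remaining pool $3,270.
Remaining pool split over remaining assessed value 2,483,752: Meridian Precinct 1,115.50 → $1,120; South District 1,007.97 → $1,010; Granite Township 119.11 → $120; Ashcroft Zone 1,027.42 → $1,030.
Rounding difference −$10 applied to Meridian Precinct → $1,110.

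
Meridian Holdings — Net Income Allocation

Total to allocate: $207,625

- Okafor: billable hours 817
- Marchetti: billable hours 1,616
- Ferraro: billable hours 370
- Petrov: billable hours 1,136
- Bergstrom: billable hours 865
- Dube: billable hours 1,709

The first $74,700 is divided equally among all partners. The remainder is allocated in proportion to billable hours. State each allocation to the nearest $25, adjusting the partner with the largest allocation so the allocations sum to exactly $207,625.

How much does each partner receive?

Okafor: $29,125 | Marchetti: $45,425 | Ferraro: $20,000 | Petrov: $35,625 | Bergstrom: $30,100 | Dube: $47,350

$74,700 shared equally gives $12,450 per partner.
Remainder $132,925 by billable hours (total 6,513): Okafor 16,674.30 → $16,675; Marchetti 32,981.24 → $32,975; Ferraro 7,551.40 → $7,550; Petrov 23,184.83 → $23,175; Bergstrom 17,653.94 → $17,650; Dube 34,879.29 → $34,875.
Rounding difference +$25 on remainder applied to Dube.
Totals: Okafor $12,450 + $16,675 = $29,125; Marchetti $12,450 + $32,975 = $45,425; Ferraro $12,450 + $7,550 = $20,000; Petrov $12,450 + $23,175 = $35,625; Bergstrom $12,450 + $17,650 = $30,100; Dube $12,450 + $34,900 = $47,350.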